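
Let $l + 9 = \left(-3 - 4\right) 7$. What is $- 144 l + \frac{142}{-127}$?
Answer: $\frac{1060562}{127} \approx 8350.9$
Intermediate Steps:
$l = -58$ ($l = -9 + \left(-3 - 4\right) 7 = -9 - 49 = -58$)
$- 144 l + \frac{142}{-127} = \left(-144\right) \left(-58\right) + \frac{142}{-127} = 8352 + 142 \left(- \frac{1}{127}\right) = 8352 - \frac{142}{127} = \frac{1060562}{127}$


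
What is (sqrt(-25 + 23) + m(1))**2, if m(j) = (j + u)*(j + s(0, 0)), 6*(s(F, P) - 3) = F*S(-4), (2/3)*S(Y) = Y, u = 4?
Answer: (20 + I*sqrt(2))**2 ≈ 398.0 + 56.569*I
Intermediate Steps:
S(Y) = 3*Y/2
s(F, P) = 3 - F (s(F, P) = 3 + (F*((3/2)*(-4)))/6 = 3 + (F*(-6))/6 = 3 + (-6*F)/6 = 3 - F)
m(j) = (3 + j)*(4 + j) (m(j) = (j + 4)*(j + (3 - 1*0)) = (4 + j)*(j + (3 + 0)) = (4 + j)*(j + 3) = (4 + j)*(3 + j) = (3 + j)*(4 + j))
(sqrt(-25 + 23) + m(1))**2 = (sqrt(-25 + 23) + (12 + 1**2 + 7*1))**2 = (sqrt(-2) + (12 + 1 + 7))**2 = (I*sqrt(2) + 20)**2 = (20 + I*sqrt(2))**2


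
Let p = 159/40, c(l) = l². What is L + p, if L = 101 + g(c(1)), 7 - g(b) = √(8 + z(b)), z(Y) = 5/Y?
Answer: 4479/40 - √13 ≈ 108.37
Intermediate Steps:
g(b) = 7 - √(8 + 5/b)
L = 108 - √13 (L = 101 + (7 - √(8 + 5/(1²))) = 101 + (7 - √(8 + 5/1)) = 101 + (7 - √(8 + 5*1)) = 101 + (7 - √(8 + 5)) = 101 + (7 - √13) = 108 - √13 ≈ 104.39)
p = 159/40 (p = 159*(1/40) = 159/40 ≈ 3.9750)
L + p = (108 - √13) + 159/40 = 4479/40 - √13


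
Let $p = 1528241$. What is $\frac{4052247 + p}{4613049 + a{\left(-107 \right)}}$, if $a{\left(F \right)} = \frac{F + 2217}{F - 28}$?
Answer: $\frac{150673176}{124551901} \approx 1.2097$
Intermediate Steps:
$a{\left(F \right)} = \frac{2217 + F}{-28 + F}$
$\frac{4052247 + p}{4613049 + a{\left(-107 \right)}} = \frac{4052247 + 1528241}{4613049 + \frac{2217 - 107}{-28 - 107}} = \frac{5580488}{4613049 + \frac{1}{-135} \cdot 2110} = \frac{5580488}{4613049 - \frac{422}{27}} = \frac{5580488}{\frac{124551901}{27}} = 5580488 \cdot \frac{27}{124551901} = \frac{150673176}{124551901}$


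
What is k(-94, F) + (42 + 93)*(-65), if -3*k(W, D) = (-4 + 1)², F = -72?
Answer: -8778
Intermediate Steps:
k(W, D) = -3 (k(W, D) = -(-4 + 1)²/3 = -⅓*(-3)² = -⅓*9 = -3)
k(-94, F) + (42 + 93)*(-65) = -3 + (42 + 93)*(-65) = -3 + 135*(-65) = -3 - 8775 = -8778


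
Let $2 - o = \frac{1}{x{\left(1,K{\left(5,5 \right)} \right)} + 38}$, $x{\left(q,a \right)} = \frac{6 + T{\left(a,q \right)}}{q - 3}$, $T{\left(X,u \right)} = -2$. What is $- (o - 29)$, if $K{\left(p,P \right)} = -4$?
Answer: $\frac{973}{36} \approx 27.028$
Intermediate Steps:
$x{\left(q,a \right)} = \frac{4}{-3 + q}$ ($x{\left(q,a \right)} = \frac{6 - 2}{q - 3} = \frac{4}{-3 + q}$)
$o = \frac{71}{36}$ ($o = 2 - \frac{1}{\frac{4}{-3 + 1} + 38} = 2 - \frac{1}{\frac{4}{-2} + 38} = 2 - \frac{1}{4 \left(- \frac{1}{2}\right) + 38} = 2 - \frac{1}{-2 + 38} = 2 - \frac{1}{36} = \frac{71}{36} \approx 1.9722$)
$- (o - 29) = - (\frac{71}{36} - 29) = \left(-1\right) \left(- \frac{973}{36}\right) = \frac{973}{36}$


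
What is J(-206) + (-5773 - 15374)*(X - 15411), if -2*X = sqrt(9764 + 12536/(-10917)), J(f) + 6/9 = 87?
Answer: 977689510/3 + 7049*sqrt(32320704019)/1213 ≈ 3.2694e+8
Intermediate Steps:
J(f) = 259/3 (J(f) = -2/3 + 87 = 259/3)
X = -sqrt(32320704019)/3639 (X = -sqrt(9764 + 12536/(-10917))/2 = -sqrt(9764 + 12536*(-1/10917))/2 = -sqrt(9764 - 12536/10917)/2 = -sqrt(32320704019)/3639 ≈ -49.404)
J(-206) + (-5773 - 15374)*(X - 15411) = 259/3 + (-5773 - 15374)*(-sqrt(32320704019)/3639 - 15411) = 259/3 - 21147*(-15411 - sqrt(32320704019)/3639) = 259/3 + (325896417 + 7049*sqrt(32320704019)/1213) = 977689510/3 + 7049*sqrt(32320704019)/1213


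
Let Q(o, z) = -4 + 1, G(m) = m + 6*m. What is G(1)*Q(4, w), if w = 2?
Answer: -21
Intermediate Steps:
G(m) = 7*m
Q(o, z) = -3
G(1)*Q(4, w) = (7*1)*(-3) = 7*(-3) = -21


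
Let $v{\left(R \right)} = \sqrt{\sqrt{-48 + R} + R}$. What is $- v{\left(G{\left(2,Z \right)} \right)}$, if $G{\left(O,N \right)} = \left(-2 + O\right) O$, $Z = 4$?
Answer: $- 2 \sqrt[4]{3} \sqrt{i} \approx -1.8612 - 1.8612 i$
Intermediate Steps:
$G{\left(O,N \right)} = O \left(-2 + O\right)$
$v{\left(R \right)} = \sqrt{R + \sqrt{-48 + R}}$
$- v{\left(G{\left(2,Z \right)} \right)} = - \sqrt{2 \left(-2 + 2\right) + \sqrt{-48 + 2 \left(-2 + 2\right)}} = - \sqrt{2 \cdot 0 + \sqrt{-48 + 2 \cdot 0}} = - \sqrt{0 + \sqrt{-48 + 0}} = - \sqrt{0 + \sqrt{-48}} = - \sqrt{0 + 4 i \sqrt{3}} = - \sqrt{4 i \sqrt{3}} = - 2 \sqrt[4]{3} \sqrt{i}$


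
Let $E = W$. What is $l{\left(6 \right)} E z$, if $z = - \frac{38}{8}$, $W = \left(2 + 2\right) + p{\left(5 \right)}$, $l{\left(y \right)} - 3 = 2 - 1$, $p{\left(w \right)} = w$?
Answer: $-171$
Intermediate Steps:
$l{\left(y \right)} = 4$ ($l{\left(y \right)} = 3 + \left(2 - 1\right) = 3 + 1 = 4$)
$W = 9$ ($W = \left(2 + 2\right) + 5 = 4 + 5 = 9$)
$E = 9$
$z = - \frac{19}{4}$ ($z = \left(-38\right) \frac{1}{8} = - \frac{19}{4} \approx -4.75$)
$l{\left(6 \right)} E z = 4 \cdot 9 \left(- \frac{19}{4}\right) = 36 \left(- \frac{19}{4}\right) = -171$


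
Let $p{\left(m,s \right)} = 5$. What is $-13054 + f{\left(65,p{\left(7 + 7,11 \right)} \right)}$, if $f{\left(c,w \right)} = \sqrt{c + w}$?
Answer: $-13054 + \sqrt{70} \approx -13046.0$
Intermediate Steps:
$-13054 + f{\left(65,p{\left(7 + 7,11 \right)} \right)} = -13054 + \sqrt{65 + 5} = -13054 + \sqrt{70}$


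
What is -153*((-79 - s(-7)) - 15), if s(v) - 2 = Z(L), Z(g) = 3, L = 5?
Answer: 15147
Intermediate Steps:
s(v) = 5 (s(v) = 2 + 3 = 5)
-153*((-79 - s(-7)) - 15) = -153*((-79 - 1*5) - 15) = -153*((-79 - 5) - 15) = -153*(-84 - 15) = -153*(-99) = 15147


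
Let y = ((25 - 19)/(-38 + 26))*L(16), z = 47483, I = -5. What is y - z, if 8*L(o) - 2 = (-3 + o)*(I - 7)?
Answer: -379787/8 ≈ -47473.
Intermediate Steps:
L(o) = 19/4 - 3*o/2 (L(o) = ¼ + ((-3 + o)*(-5 - 7))/8 = ¼ + ((-3 + o)*(-12))/8 = ¼ + (36 - 12*o)/8 = ¼ + (9/2 - 3*o/2) = 19/4 - 3*o/2)
y = 77/8 (y = ((25 - 19)/(-38 + 26))*(19/4 - 3/2*16) = (6/(-12))*(19/4 - 24) = (6*(-1/12))*(-77/4) = -½*(-77/4) = 77/8 ≈ 9.6250)
y - z = 77/8 - 1*47483 = 77/8 - 47483 = -379787/8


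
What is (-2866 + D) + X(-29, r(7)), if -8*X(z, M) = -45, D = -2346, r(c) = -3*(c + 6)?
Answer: -41651/8 ≈ -5206.4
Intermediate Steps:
r(c) = -18 - 3*c (r(c) = -3*(6 + c) = -18 - 3*c)
X(z, M) = 45/8 (X(z, M) = -⅛*(-45) = 45/8)
(-2866 + D) + X(-29, r(7)) = (-2866 - 2346) + 45/8 = -5212 + 45/8 = -41651/8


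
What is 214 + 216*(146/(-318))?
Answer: 6086/53 ≈ 114.83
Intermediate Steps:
214 + 216*(146/(-318)) = 214 + 216*(146*(-1/318)) = 214 + 216*(-73/159) = 214 - 5256/53 = 6086/53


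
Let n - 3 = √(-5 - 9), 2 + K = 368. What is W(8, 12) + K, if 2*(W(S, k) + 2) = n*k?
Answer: 382 + 6*I*√14 ≈ 382.0 + 22.45*I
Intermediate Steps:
K = 366 (K = -2 + 368 = 366)
n = 3 + I*√14 (n = 3 + √(-5 - 9) = 3 + √(-14) = 3 + I*√14 ≈ 3.0 + 3.7417*I)
W(S, k) = -2 + k*(3 + I*√14)/2 (W(S, k) = -2 + ((3 + I*√14)*k)/2 = -2 + (k*(3 + I*√14))/2 = -2 + k*(3 + I*√14)/2)
W(8, 12) + K = (-2 + (½)*12*(3 + I*√14)) + 366 = (-2 + (18 + 6*I*√14)) + 366 = (16 + 6*I*√14) + 366 = 382 + 6*I*√14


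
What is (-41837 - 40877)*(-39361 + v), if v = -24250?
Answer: 5261520254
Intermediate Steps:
(-41837 - 40877)*(-39361 + v) = (-41837 - 40877)*(-39361 - 24250) = -82714*(-63611) = 5261520254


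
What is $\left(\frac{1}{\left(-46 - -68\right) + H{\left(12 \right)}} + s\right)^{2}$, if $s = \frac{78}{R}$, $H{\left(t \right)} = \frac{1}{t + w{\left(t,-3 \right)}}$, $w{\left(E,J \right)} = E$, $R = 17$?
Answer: $\frac{1736388900}{80874049} \approx 21.47$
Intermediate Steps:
$H{\left(t \right)} = \frac{1}{2 t}$ ($H{\left(t \right)} = \frac{1}{t + t} = \frac{1}{2 t}$)
$s = \frac{78}{17} \approx 4.5882$
$\left(\frac{1}{\left(-46 - -68\right) + H{\left(12 \right)}} + s\right)^{2} = \left(\frac{1}{\left(-46 - -68\right) + \frac{1}{2 \cdot 12}} + \frac{78}{17}\right)^{2} = \left(\frac{1}{\left(-46 + 68\right) + \frac{1}{2} \cdot \frac{1}{12}} + \frac{78}{17}\right)^{2} = \left(\frac{1}{22 + \frac{1}{24}} + \frac{78}{17}\right)^{2} = \left(\frac{1}{\frac{529}{24}} + \frac{78}{17}\right)^{2} = \left(\frac{24}{529} + \frac{78}{17}\right)^{2} = \left(\frac{41670}{8993}\right)^{2} = \frac{1736388900}{80874049}$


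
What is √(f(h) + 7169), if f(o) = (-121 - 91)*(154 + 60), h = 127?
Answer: I*√38199 ≈ 195.45*I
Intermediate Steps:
f(o) = -45368 (f(o) = -212*214 = -45368)
√(f(h) + 7169) = √(-45368 + 7169) = √(-38199) = I*√38199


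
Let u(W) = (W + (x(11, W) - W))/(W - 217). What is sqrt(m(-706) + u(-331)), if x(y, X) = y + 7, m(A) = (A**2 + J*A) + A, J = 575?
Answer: sqrt(6890472814)/274 ≈ 302.95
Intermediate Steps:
m(A) = A**2 + 576*A (m(A) = (A**2 + 575*A) + A = A**2 + 576*A)
x(y, X) = 7 + y
u(W) = 18/(-217 + W) (u(W) = (W + ((7 + 11) - W))/(W - 217) = (W + (18 - W))/(-217 + W) = 18/(-217 + W))
sqrt(m(-706) + u(-331)) = sqrt(-706*(576 - 706) + 18/(-217 - 331)) = sqrt(-706*(-130) + 18/(-548)) = sqrt(91780 + 18*(-1/548)) = sqrt(91780 - 9/274) = sqrt(25147711/274) = sqrt(6890472814)/274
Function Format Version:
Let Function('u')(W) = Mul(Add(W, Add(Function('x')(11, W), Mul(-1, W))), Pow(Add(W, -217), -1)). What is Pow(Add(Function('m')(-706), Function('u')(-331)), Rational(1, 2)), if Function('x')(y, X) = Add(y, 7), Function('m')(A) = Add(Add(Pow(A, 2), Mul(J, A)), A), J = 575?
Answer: Mul(Rational(1, 274), Pow(6890472814, Rational(1, 2))) ≈ 302.95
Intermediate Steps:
Function('m')(A) = Add(Pow(A, 2), Mul(576, A)) (Function('m')(A) = Add(Add(Pow(A, 2), Mul(575, A)), A) = Add(Pow(A, 2), Mul(576, A)))
Function('x')(y, X) = Add(7, y)
Function('u')(W) = Mul(18, Pow(Add(-217, W), -1)) (Function('u')(W) = Mul(Add(W, Add(Add(7, 11), Mul(-1, W))), Pow(Add(W, -217), -1)) = Mul(Add(W, Add(18, Mul(-1, W))), Pow(Add(-217, W), -1)) = Mul(18, Pow(Add(-217, W), -1)))
Pow(Add(Function('m')(-706), Function('u')(-331)), Rational(1, 2)) = Pow(Add(Mul(-706, Add(576, -706)), Mul(18, Pow(Add(-217, -331), -1))), Rational(1, 2)) = Pow(Add(Mul(-706, -130), Mul(18, Pow(-548, -1))), Rational(1, 2)) = Pow(Add(91780, Mul(18, Rational(-1, 548))), Rational(1, 2)) = Pow(Add(91780, Rational(-9, 274)), Rational(1, 2)) = Pow(Rational(25147711, 274), Rational(1, 2)) = Mul(Rational(1, 274), Pow(6890472814, Rational(1, 2)))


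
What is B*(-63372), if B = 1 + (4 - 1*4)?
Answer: -63372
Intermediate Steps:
B = 1 (B = 1 + (4 - 4) = 1 + 0 = 1)
B*(-63372) = 1*(-63372) = -63372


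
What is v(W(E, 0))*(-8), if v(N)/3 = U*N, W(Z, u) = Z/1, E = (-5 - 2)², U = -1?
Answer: 1176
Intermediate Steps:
E = 49 (E = (-7)² = 49)
W(Z, u) = Z (W(Z, u) = Z*1 = Z)
v(N) = -3*N (v(N) = 3*(-N) = -3*N)
v(W(E, 0))*(-8) = -3*49*(-8) = -147*(-8) = 1176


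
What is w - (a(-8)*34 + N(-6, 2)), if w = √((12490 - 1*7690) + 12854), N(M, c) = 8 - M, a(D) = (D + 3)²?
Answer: -864 + √17654 ≈ -731.13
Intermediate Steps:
a(D) = (3 + D)²
w = √17654 (w = √((12490 - 7690) + 12854) = √(4800 + 12854) = √17654 ≈ 132.87)
w - (a(-8)*34 + N(-6, 2)) = √17654 - ((3 - 8)²*34 + (8 - 1*(-6))) = √17654 - ((-5)²*34 + (8 + 6)) = √17654 - (25*34 + 14) = √17654 - (850 + 14) = √17654 - 1*864 = √17654 - 864 = -864 + √17654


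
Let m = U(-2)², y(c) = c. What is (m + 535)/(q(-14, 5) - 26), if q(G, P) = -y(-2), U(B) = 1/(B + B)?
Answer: -8561/384 ≈ -22.294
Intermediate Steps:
U(B) = 1/(2*B)
q(G, P) = 2 (q(G, P) = -1*(-2) = 2)
m = 1/16 (m = ((½)/(-2))² = ((½)*(-½))² = (-¼)² = 1/16 ≈ 0.062500)
(m + 535)/(q(-14, 5) - 26) = (1/16 + 535)/(2 - 26) = (8561/16)/(-24) = (8561/16)*(-1/24) = -8561/384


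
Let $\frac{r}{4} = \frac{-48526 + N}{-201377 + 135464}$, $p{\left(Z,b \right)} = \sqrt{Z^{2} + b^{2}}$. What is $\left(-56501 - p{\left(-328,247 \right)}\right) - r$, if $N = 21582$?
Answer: $- \frac{3724258189}{65913} - \sqrt{168593} \approx -56913.0$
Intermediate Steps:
$r = \frac{107776}{65913}$ ($r = 4 \frac{-48526 + 21582}{-201377 + 135464} = 4 \left(- \frac{26944}{-65913}\right) = 4 \left(\left(-26944\right) \left(- \frac{1}{65913}\right)\right) = 4 \cdot \frac{26944}{65913} = \frac{107776}{65913} \approx 1.6351$)
$\left(-56501 - p{\left(-328,247 \right)}\right) - r = \left(-56501 - \sqrt{\left(-328\right)^{2} + 247^{2}}\right) - \frac{107776}{65913} = \left(-56501 - \sqrt{107584 + 61009}\right) - \frac{107776}{65913} = \left(-56501 - \sqrt{168593}\right) - \frac{107776}{65913} = - \frac{3724258189}{65913} - \sqrt{168593}$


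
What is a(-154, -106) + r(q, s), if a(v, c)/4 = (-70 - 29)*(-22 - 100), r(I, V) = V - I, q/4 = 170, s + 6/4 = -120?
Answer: 95021/2 ≈ 47511.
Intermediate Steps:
s = -243/2 (s = -3/2 - 120 = -243/2 ≈ -121.50)
q = 680 (q = 4*170 = 680)
a(v, c) = 48312 (a(v, c) = 4*((-70 - 29)*(-22 - 100)) = 4*(-99*(-122)) = 4*12078 = 48312)
a(-154, -106) + r(q, s) = 48312 + (-243/2 - 1*680) = 48312 + (-243/2 - 680) = 48312 - 1603/2 = 95021/2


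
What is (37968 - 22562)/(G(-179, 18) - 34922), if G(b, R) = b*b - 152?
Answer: -15406/3033 ≈ -5.0795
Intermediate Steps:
G(b, R) = -152 + b**2 (G(b, R) = b**2 - 152 = -152 + b**2)
(37968 - 22562)/(G(-179, 18) - 34922) = (37968 - 22562)/((-152 + (-179)**2) - 34922) = 15406/((-152 + 32041) - 34922) = 15406/(31889 - 34922) = 15406/(-3033) = 15406*(-1/3033) = -15406/3033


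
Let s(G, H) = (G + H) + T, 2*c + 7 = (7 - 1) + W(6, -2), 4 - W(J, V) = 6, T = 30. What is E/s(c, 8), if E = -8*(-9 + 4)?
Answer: 80/73 ≈ 1.0959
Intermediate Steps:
W(J, V) = -2 (W(J, V) = 4 - 1*6 = 4 - 6 = -2)
E = 40 (E = -8*(-5) = 40)
c = -3/2 (c = -7/2 + ((7 - 1) - 2)/2 = -7/2 + (6 - 2)/2 = -7/2 + (½)*4 = -7/2 + 2 = -3/2 ≈ -1.5000)
s(G, H) = 30 + G + H (s(G, H) = (G + H) + 30 = 30 + G + H)
E/s(c, 8) = 40/(30 - 3/2 + 8) = 40/(73/2) = 40*(2/73) = 80/73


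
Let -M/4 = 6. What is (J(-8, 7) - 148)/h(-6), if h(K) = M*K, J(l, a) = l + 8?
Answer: -37/36 ≈ -1.0278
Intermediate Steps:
M = -24 (M = -4*6 = -24)
J(l, a) = 8 + l
h(K) = -24*K
(J(-8, 7) - 148)/h(-6) = ((8 - 8) - 148)/((-24*(-6))) = (0 - 148)/144 = (1/144)*(-148) = -37/36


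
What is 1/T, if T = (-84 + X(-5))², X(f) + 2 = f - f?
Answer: 1/7396 ≈ 0.00013521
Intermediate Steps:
X(f) = -2 (X(f) = -2 + (f - f) = -2 + 0 = -2)
T = 7396 (T = (-84 - 2)² = (-86)² = 7396)
1/T = 1/7396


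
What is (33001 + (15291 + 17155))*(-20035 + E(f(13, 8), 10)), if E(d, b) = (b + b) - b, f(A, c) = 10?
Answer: -1310576175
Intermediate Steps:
E(d, b) = b (E(d, b) = 2*b - b = b)
(33001 + (15291 + 17155))*(-20035 + E(f(13, 8), 10)) = (33001 + (15291 + 17155))*(-20035 + 10) = (33001 + 32446)*(-20025) = 65447*(-20025) = -1310576175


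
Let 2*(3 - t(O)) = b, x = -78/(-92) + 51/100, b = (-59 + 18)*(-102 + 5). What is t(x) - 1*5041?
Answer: -14053/2 ≈ -7026.5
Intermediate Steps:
b = 3977 (b = -41*(-97) = 3977)
x = 3123/2300 (x = -78*(-1/92) + 51*(1/100) = 39/46 + 51/100 = 3123/2300 ≈ 1.3578)
t(O) = -3971/2 (t(O) = 3 - ½*3977 = 3 - 3977/2 = -3971/2)
t(x) - 1*5041 = -3971/2 - 1*5041 = -3971/2 - 5041 = -14053/2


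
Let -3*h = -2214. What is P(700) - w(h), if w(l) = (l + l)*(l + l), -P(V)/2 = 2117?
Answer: -2182810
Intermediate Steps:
P(V) = -4234 (P(V) = -2*2117 = -4234)
h = 738 (h = -⅓*(-2214) = 738)
w(l) = 4*l² (w(l) = (2*l)*(2*l) = 4*l²)
P(700) - w(h) = -4234 - 4*738² = -4234 - 4*544644 = -4234 - 1*2178576 = -4234 - 2178576 = -2182810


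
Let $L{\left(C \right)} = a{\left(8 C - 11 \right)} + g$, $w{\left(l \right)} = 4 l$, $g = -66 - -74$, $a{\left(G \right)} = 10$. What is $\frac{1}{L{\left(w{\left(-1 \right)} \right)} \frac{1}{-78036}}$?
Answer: $- \frac{13006}{3} \approx -4335.3$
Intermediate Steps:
$g = 8$ ($g = -66 + 74 = 8$)
$L{\left(C \right)} = 18$ ($L{\left(C \right)} = 10 + 8 = 18$)
$\frac{1}{L{\left(w{\left(-1 \right)} \right)} \frac{1}{-78036}} = \frac{1}{18 \frac{1}{-78036}} = \frac{1}{18 \left(- \frac{1}{78036}\right)} = \frac{1}{- \frac{3}{13006}} = - \frac{13006}{3}$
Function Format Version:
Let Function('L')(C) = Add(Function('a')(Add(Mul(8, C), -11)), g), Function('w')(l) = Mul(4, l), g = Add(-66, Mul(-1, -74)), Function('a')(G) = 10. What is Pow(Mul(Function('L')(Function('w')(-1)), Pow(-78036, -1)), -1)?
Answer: Rational(-13006, 3) ≈ -4335.3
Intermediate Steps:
g = 8 (g = Add(-66, 74) = 8)
Function('L')(C) = 18 (Function('L')(C) = Add(10, 8) = 18)
Pow(Mul(Function('L')(Function('w')(-1)), Pow(-78036, -1)), -1) = Pow(Mul(18, Pow(-78036, -1)), -1) = Pow(Mul(18, Rational(-1, 78036)), -1) = Pow(Rational(-3, 13006), -1) = Rational(-13006, 3)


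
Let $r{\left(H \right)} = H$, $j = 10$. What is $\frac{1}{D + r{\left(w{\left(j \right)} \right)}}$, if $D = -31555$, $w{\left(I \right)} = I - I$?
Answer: $- \frac{1}{31555} \approx -3.1691 \cdot 10^{-5}$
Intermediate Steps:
$w{\left(I \right)} = 0$
$\frac{1}{D + r{\left(w{\left(j \right)} \right)}} = \frac{1}{-31555 + 0} = \frac{1}{-31555} = - \frac{1}{31555}$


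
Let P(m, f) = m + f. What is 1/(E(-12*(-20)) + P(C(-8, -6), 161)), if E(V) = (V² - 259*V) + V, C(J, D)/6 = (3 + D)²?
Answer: -1/4105 ≈ -0.00024361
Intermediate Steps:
C(J, D) = 6*(3 + D)²
P(m, f) = f + m
E(V) = V² - 258*V
1/(E(-12*(-20)) + P(C(-8, -6), 161)) = 1/((-12*(-20))*(-258 - 12*(-20)) + (161 + 6*(3 - 6)²)) = 1/(240*(-258 + 240) + (161 + 6*(-3)²)) = 1/(240*(-18) + (161 + 6*9)) = 1/(-4320 + (161 + 54)) = 1/(-4320 + 215) = 1/(-4105) = -1/4105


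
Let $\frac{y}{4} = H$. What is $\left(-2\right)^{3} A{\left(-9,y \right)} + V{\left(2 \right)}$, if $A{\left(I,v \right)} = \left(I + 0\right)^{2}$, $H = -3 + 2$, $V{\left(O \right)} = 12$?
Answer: $-636$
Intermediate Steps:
$H = -1$
$y = -4$ ($y = 4 \left(-1\right) = -4$)
$A{\left(I,v \right)} = I^{2}$
$\left(-2\right)^{3} A{\left(-9,y \right)} + V{\left(2 \right)} = \left(-2\right)^{3} \left(-9\right)^{2} + 12 = \left(-8\right) 81 + 12 = -648 + 12 = -636$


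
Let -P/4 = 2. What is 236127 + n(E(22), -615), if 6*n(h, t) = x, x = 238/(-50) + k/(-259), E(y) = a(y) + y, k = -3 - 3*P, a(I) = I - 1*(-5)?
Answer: 655250186/2775 ≈ 2.3613e+5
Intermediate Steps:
P = -8 (P = -4*2 = -8)
a(I) = 5 + I (a(I) = I + 5 = 5 + I)
k = 21 (k = -3 - 3*(-8) = -3 + 24 = 21)
E(y) = 5 + 2*y (E(y) = (5 + y) + y = 5 + 2*y)
x = -4478/925 (x = 238/(-50) + 21/(-259) = 238*(-1/50) + 21*(-1/259) = -119/25 - 3/37 = -4478/925 ≈ -4.8411)
n(h, t) = -2239/2775 (n(h, t) = (⅙)*(-4478/925) = -2239/2775)
236127 + n(E(22), -615) = 236127 - 2239/2775 = 655250186/2775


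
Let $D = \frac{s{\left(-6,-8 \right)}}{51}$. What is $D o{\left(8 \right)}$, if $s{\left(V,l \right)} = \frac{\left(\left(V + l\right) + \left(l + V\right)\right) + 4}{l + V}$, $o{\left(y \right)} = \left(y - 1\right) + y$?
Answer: $\frac{60}{119} \approx 0.5042$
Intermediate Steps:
$o{\left(y \right)} = -1 + 2 y$ ($o{\left(y \right)} = \left(-1 + y\right) + y = -1 + 2 y$)
$s{\left(V,l \right)} = \frac{4 + 2 V + 2 l}{V + l}$ ($s{\left(V,l \right)} = \frac{\left(\left(V + l\right) + \left(V + l\right)\right) + 4}{V + l} = \frac{\left(2 V + 2 l\right) + 4}{V + l} = \frac{4 + 2 V + 2 l}{V + l}$)
$D = \frac{4}{119}$ ($D = \frac{2 \frac{1}{-6 - 8} \left(2 - 6 - 8\right)}{51} = 2 \frac{1}{-14} \left(-12\right) \frac{1}{51} = 2 \left(- \frac{1}{14}\right) \left(-12\right) \frac{1}{51} = \frac{12}{7} \cdot \frac{1}{51} = \frac{4}{119} \approx 0.033613$)
$D o{\left(8 \right)} = \frac{4 \left(-1 + 2 \cdot 8\right)}{119} = \frac{4 \left(-1 + 16\right)}{119} = \frac{4}{119} \cdot 15 = \frac{60}{119}$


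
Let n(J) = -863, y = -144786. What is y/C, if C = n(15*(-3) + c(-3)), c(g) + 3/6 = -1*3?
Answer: 144786/863 ≈ 167.77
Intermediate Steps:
c(g) = -7/2 (c(g) = -½ - 1*3 = -½ - 3 = -7/2)
C = -863
y/C = -144786/(-863) = -144786*(-1/863) = 144786/863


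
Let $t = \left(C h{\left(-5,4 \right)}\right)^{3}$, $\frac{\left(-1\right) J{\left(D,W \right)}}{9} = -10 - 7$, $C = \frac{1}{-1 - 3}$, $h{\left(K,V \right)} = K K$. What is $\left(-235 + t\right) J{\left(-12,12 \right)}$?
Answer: $- \frac{4691745}{64} \approx -73309.0$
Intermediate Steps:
$h{\left(K,V \right)} = K^{2}$
$C = - \frac{1}{4}$ ($C = \frac{1}{-4} = - \frac{1}{4} \approx -0.25$)
$J{\left(D,W \right)} = 153$ ($J{\left(D,W \right)} = - 9 \left(-10 - 7\right) = \left(-9\right) \left(-17\right) = 153$)
$t = - \frac{15625}{64}$ ($t = \left(- \frac{\left(-5\right)^{2}}{4}\right)^{3} = \left(\left(- \frac{1}{4}\right) 25\right)^{3} = \left(- \frac{25}{4}\right)^{3} = - \frac{15625}{64} \approx -244.14$)
$\left(-235 + t\right) J{\left(-12,12 \right)} = \left(-235 - \frac{15625}{64}\right) 153 = \left(- \frac{30665}{64}\right) 153 = - \frac{4691745}{64}$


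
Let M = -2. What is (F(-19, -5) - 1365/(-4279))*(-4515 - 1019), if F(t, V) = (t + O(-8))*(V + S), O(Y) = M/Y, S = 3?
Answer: -895553385/4279 ≈ -2.0929e+5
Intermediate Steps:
O(Y) = -2/Y
F(t, V) = (3 + V)*(1/4 + t) (F(t, V) = (t - 2/(-8))*(V + 3) = (t - 2*(-1/8))*(3 + V) = (t + 1/4)*(3 + V) = (1/4 + t)*(3 + V) = (3 + V)*(1/4 + t))
(F(-19, -5) - 1365/(-4279))*(-4515 - 1019) = ((3/4 + 3*(-19) + (1/4)*(-5) - 5*(-19)) - 1365/(-4279))*(-4515 - 1019) = ((3/4 - 57 - 5/4 + 95) - 1365*(-1/4279))*(-5534) = (75/2 + 1365/4279)*(-5534) = (323655/8558)*(-5534) = -895553385/4279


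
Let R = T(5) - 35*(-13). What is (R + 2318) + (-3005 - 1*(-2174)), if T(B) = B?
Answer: 1947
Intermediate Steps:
R = 460 (R = 5 - 35*(-13) = 5 + 455 = 460)
(R + 2318) + (-3005 - 1*(-2174)) = (460 + 2318) + (-3005 - 1*(-2174)) = 2778 + (-3005 + 2174) = 2778 - 831 = 1947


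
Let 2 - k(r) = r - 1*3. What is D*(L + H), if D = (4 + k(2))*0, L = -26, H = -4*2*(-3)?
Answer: 0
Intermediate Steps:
H = 24 (H = -8*(-3) = 24)
k(r) = 5 - r (k(r) = 2 - (r - 1*3) = 2 - (r - 3) = 2 - (-3 + r) = 2 + (3 - r) = 5 - r)
D = 0 (D = (4 + (5 - 1*2))*0 = (4 + (5 - 2))*0 = (4 + 3)*0 = 7*0 = 0)
D*(L + H) = 0*(-26 + 24) = 0*(-2) = 0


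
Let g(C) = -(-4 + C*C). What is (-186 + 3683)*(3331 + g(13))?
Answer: 11071502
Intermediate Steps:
g(C) = 4 - C² (g(C) = -(-4 + C²) = 4 - C²)
(-186 + 3683)*(3331 + g(13)) = (-186 + 3683)*(3331 + (4 - 1*13²)) = 3497*(3331 + (4 - 1*169)) = 3497*(3331 + (4 - 169)) = 3497*(3331 - 165) = 3497*3166 = 11071502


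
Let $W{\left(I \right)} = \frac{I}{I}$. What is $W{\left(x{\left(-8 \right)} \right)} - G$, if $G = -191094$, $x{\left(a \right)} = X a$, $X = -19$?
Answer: $191095$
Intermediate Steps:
$x{\left(a \right)} = - 19 a$
$W{\left(I \right)} = 1$
$W{\left(x{\left(-8 \right)} \right)} - G = 1 - -191094 = 1 + 191094 = 191095$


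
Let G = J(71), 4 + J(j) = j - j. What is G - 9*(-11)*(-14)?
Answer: -1390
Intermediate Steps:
J(j) = -4 (J(j) = -4 + (j - j) = -4 + 0 = -4)
G = -4
G - 9*(-11)*(-14) = -4 - 9*(-11)*(-14) = -4 - (-99)*(-14) = -4 - 1*1386 = -4 - 1386 = -1390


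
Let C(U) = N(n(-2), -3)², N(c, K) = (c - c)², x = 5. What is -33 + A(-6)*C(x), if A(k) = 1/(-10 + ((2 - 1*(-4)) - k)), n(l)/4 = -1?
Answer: -33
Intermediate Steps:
n(l) = -4 (n(l) = 4*(-1) = -4)
A(k) = 1/(-4 - k) (A(k) = 1/(-10 + ((2 + 4) - k)) = 1/(-10 + (6 - k)) = 1/(-4 - k))
N(c, K) = 0 (N(c, K) = 0² = 0)
C(U) = 0 (C(U) = 0² = 0)
-33 + A(-6)*C(x) = -33 - 1/(4 - 6)*0 = -33 - 1/(-2)*0 = -33 - 1*(-½)*0 = -33 + (½)*0 = -33 + 0 = -33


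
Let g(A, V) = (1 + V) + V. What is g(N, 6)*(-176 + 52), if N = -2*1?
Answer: -1612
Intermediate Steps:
N = -2
g(A, V) = 1 + 2*V
g(N, 6)*(-176 + 52) = (1 + 2*6)*(-176 + 52) = (1 + 12)*(-124) = 13*(-124) = -1612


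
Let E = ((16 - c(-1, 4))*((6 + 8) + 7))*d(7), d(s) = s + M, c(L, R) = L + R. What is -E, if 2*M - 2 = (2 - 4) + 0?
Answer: -1911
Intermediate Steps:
M = 0 (M = 1 + ((2 - 4) + 0)/2 = 1 + (-2 + 0)/2 = 1 + (½)*(-2) = 1 - 1 = 0)
d(s) = s (d(s) = s + 0 = s)
E = 1911 (E = ((16 - (-1 + 4))*((6 + 8) + 7))*7 = ((16 - 1*3)*(14 + 7))*7 = ((16 - 3)*21)*7 = (13*21)*7 = 273*7 = 1911)
-E = -1*1911 = -1911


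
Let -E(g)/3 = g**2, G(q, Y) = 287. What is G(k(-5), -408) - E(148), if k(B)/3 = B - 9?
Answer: 65999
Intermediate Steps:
k(B) = -27 + 3*B (k(B) = 3*(B - 9) = 3*(-9 + B) = -27 + 3*B)
E(g) = -3*g**2
G(k(-5), -408) - E(148) = 287 - (-3)*148**2 = 287 - (-3)*21904 = 287 - 1*(-65712) = 287 + 65712 = 65999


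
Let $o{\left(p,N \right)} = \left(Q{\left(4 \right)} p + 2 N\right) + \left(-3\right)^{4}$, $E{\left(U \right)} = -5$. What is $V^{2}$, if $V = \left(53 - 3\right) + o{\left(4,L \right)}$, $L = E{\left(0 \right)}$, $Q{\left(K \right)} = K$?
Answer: $18769$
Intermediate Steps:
$L = -5$
$o{\left(p,N \right)} = 81 + 2 N + 4 p$ ($o{\left(p,N \right)} = \left(4 p + 2 N\right) + \left(-3\right)^{4} = \left(2 N + 4 p\right) + 81 = 81 + 2 N + 4 p$)
$V = 137$ ($V = \left(53 - 3\right) + \left(81 + 2 \left(-5\right) + 4 \cdot 4\right) = \left(53 - 3\right) + \left(81 - 10 + 16\right) = 50 + 87 = 137$)
$V^{2} = 137^{2} = 18769$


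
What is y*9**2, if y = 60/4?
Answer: 1215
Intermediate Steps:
y = 15 (y = 60*(1/4) = 15)
y*9**2 = 15*9**2 = 15*81 = 1215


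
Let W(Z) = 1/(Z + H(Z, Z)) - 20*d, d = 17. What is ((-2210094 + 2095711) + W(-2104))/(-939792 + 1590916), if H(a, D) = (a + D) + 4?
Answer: -723672685/4107290192 ≈ -0.17619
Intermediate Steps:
H(a, D) = 4 + D + a (H(a, D) = (D + a) + 4 = 4 + D + a)
W(Z) = -340 + 1/(4 + 3*Z) (W(Z) = 1/(Z + (4 + Z + Z)) - 20*17 = 1/(Z + (4 + 2*Z)) - 340 = 1/(4 + 3*Z) - 340 = -340 + 1/(4 + 3*Z))
((-2210094 + 2095711) + W(-2104))/(-939792 + 1590916) = ((-2210094 + 2095711) + 3*(-453 - 340*(-2104))/(4 + 3*(-2104)))/(-939792 + 1590916) = (-114383 + 3*(-453 + 715360)/(4 - 6312))/651124 = (-114383 + 3*714907/(-6308))*(1/651124) = (-114383 + 3*(-1/6308)*714907)*(1/651124) = (-114383 - 2144721/6308)*(1/651124) = -723672685/6308*1/651124 = -723672685/4107290192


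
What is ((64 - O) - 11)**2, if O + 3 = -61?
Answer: 13689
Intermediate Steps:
O = -64 (O = -3 - 61 = -64)
((64 - O) - 11)**2 = ((64 - 1*(-64)) - 11)**2 = ((64 + 64) - 11)**2 = (128 - 11)**2 = 117**2 = 13689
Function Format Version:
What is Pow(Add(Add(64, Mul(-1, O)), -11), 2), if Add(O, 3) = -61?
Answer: 13689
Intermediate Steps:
O = -64 (O = Add(-3, -61) = -64)
Pow(Add(Add(64, Mul(-1, O)), -11), 2) = Pow(Add(Add(64, Mul(-1, -64)), -11), 2) = Pow(Add(Add(64, 64), -11), 2) = Pow(Add(128, -11), 2) = Pow(117, 2) = 13689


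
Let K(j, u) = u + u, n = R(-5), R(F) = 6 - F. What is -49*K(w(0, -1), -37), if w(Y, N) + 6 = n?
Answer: 3626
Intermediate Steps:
n = 11 (n = 6 - 1*(-5) = 6 + 5 = 11)
w(Y, N) = 5 (w(Y, N) = -6 + 11 = 5)
K(j, u) = 2*u
-49*K(w(0, -1), -37) = -98*(-37) = -49*(-74) = 3626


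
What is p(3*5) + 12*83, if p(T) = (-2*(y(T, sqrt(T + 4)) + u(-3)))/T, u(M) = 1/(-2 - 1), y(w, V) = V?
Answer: 44822/45 - 2*sqrt(19)/15 ≈ 995.46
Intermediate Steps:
u(M) = -1/3 (u(M) = 1/(-3) = -1/3)
p(T) = (2/3 - 2*sqrt(4 + T))/T (p(T) = (-2*(sqrt(T + 4) - 1/3))/T = (-2*(sqrt(4 + T) - 1/3))/T = (-2*(-1/3 + sqrt(4 + T)))/T = (2/3 - 2*sqrt(4 + T))/T)
p(3*5) + 12*83 = 2*(1 - 3*sqrt(4 + 3*5))/(3*((3*5))) + 12*83 = (2/3)*(1 - 3*sqrt(4 + 15))/15 + 996 = (2/3)*(1/15)*(1 - 3*sqrt(19)) + 996 = (2/45 - 2*sqrt(19)/15) + 996 = 44822/45 - 2*sqrt(19)/15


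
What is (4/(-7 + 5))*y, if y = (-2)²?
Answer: -8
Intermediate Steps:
y = 4
(4/(-7 + 5))*y = (4/(-7 + 5))*4 = (4/(-2))*4 = (4*(-½))*4 = -2*4 = -8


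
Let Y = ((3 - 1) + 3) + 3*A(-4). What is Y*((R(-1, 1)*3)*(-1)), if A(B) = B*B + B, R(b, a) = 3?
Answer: -369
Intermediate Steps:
A(B) = B + B² (A(B) = B² + B = B + B²)
Y = 41 (Y = ((3 - 1) + 3) + 3*(-4*(1 - 4)) = (2 + 3) + 3*(-4*(-3)) = 5 + 3*12 = 5 + 36 = 41)
Y*((R(-1, 1)*3)*(-1)) = 41*((3*3)*(-1)) = 41*(9*(-1)) = 41*(-9) = -369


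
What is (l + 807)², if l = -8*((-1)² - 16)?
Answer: 859329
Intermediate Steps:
l = 120 (l = -8*(1 - 16) = -8*(-15) = 120)
(l + 807)² = (120 + 807)² = 927² = 859329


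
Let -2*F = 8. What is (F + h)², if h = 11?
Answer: 49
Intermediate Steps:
F = -4 (F = -½*8 = -4)
(F + h)² = (-4 + 11)² = 7² = 49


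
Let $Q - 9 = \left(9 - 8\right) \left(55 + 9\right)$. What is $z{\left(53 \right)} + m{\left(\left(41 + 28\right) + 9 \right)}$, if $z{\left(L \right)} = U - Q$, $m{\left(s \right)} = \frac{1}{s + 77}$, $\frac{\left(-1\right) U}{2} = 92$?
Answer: $- \frac{39834}{155} \approx -256.99$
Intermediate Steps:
$U = -184$ ($U = \left(-2\right) 92 = -184$)
$Q = 73$ ($Q = 9 + \left(9 - 8\right) \left(55 + 9\right) = 9 + 1 \cdot 64 = 9 + 64 = 73$)
$m{\left(s \right)} = \frac{1}{77 + s}$
$z{\left(L \right)} = -257$ ($z{\left(L \right)} = -184 - 73 = -257$)
$z{\left(53 \right)} + m{\left(\left(41 + 28\right) + 9 \right)} = -257 + \frac{1}{77 + \left(\left(41 + 28\right) + 9\right)} = -257 + \frac{1}{77 + \left(69 + 9\right)} = -257 + \frac{1}{77 + 78} = -257 + \frac{1}{155} = - \frac{39834}{155}$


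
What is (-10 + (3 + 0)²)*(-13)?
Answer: 13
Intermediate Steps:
(-10 + (3 + 0)²)*(-13) = (-10 + 3²)*(-13) = (-10 + 9)*(-13) = -1*(-13) = 13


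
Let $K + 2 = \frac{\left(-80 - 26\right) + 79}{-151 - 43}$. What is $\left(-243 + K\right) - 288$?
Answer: $- \frac{103375}{194} \approx -532.86$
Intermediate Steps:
$K = - \frac{361}{194}$ ($K = -2 + \frac{\left(-80 - 26\right) + 79}{-151 - 43} = -2 + \frac{-106 + 79}{-194} = -2 - - \frac{27}{194} = -2 + \frac{27}{194} = - \frac{361}{194} \approx -1.8608$)
$\left(-243 + K\right) - 288 = \left(-243 - \frac{361}{194}\right) - 288 = - \frac{47503}{194} - 288 = - \frac{103375}{194}$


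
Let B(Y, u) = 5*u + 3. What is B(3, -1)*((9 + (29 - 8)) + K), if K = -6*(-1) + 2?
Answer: -76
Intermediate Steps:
K = 8 (K = 6 + 2 = 8)
B(Y, u) = 3 + 5*u
B(3, -1)*((9 + (29 - 8)) + K) = (3 + 5*(-1))*((9 + (29 - 8)) + 8) = (3 - 5)*((9 + 21) + 8) = -2*(30 + 8) = -2*38 = -76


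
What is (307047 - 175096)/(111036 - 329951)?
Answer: -131951/218915 ≈ -0.60275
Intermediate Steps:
(307047 - 175096)/(111036 - 329951) = 131951/(-218915) = 131951*(-1/218915) = -131951/218915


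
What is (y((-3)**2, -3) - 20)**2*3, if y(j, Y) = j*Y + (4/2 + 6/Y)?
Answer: 6627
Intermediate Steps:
y(j, Y) = 2 + 6/Y + Y*j (y(j, Y) = Y*j + (4*(1/2) + 6/Y) = Y*j + (2 + 6/Y) = 2 + 6/Y + Y*j)
(y((-3)**2, -3) - 20)**2*3 = ((2 + 6/(-3) - 3*(-3)**2) - 20)**2*3 = ((2 + 6*(-1/3) - 3*9) - 20)**2*3 = ((2 - 2 - 27) - 20)**2*3 = (-27 - 20)**2*3 = (-47)**2*3 = 2209*3 = 6627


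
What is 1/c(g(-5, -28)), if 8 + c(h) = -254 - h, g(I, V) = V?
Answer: -1/234 ≈ -0.0042735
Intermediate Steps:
c(h) = -262 - h (c(h) = -8 + (-254 - h) = -262 - h)
1/c(g(-5, -28)) = 1/(-262 - 1*(-28)) = 1/(-262 + 28) = 1/(-234) = -1/234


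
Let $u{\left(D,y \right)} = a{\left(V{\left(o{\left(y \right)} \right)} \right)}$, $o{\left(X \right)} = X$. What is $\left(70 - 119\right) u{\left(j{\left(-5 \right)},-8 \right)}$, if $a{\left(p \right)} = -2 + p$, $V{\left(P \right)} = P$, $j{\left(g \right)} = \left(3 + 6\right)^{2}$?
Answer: $490$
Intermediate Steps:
$j{\left(g \right)} = 81$ ($j{\left(g \right)} = 9^{2} = 81$)
$u{\left(D,y \right)} = -2 + y$
$\left(70 - 119\right) u{\left(j{\left(-5 \right)},-8 \right)} = \left(70 - 119\right) \left(-2 - 8\right) = \left(-49\right) \left(-10\right) = 490$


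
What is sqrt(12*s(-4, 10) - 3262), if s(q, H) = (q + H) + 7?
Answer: I*sqrt(3106) ≈ 55.732*I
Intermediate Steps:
s(q, H) = 7 + H + q (s(q, H) = (H + q) + 7 = 7 + H + q)
sqrt(12*s(-4, 10) - 3262) = sqrt(12*(7 + 10 - 4) - 3262) = sqrt(12*13 - 3262) = sqrt(156 - 3262) = sqrt(-3106) = I*sqrt(3106)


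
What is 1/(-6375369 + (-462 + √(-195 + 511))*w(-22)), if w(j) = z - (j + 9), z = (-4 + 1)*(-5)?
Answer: -912615/5830062932183 - 8*√79/5830062932183 ≈ -1.5655e-7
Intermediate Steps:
z = 15 (z = -3*(-5) = 15)
w(j) = 6 - j (w(j) = 15 - (j + 9) = 15 - (9 + j) = 15 + (-9 - j) = 6 - j)
1/(-6375369 + (-462 + √(-195 + 511))*w(-22)) = 1/(-6375369 + (-462 + √(-195 + 511))*(6 - 1*(-22))) = 1/(-6375369 + (-462 + √316)*(6 + 22)) = 1/(-6375369 + (-462 + 2*√79)*28) = 1/(-6375369 + (-12936 + 56*√79)) = 1/(-6388305 + 56*√79)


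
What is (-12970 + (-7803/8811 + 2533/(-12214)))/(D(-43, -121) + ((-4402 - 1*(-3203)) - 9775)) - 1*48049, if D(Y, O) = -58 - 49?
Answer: -6366391404481149/132501123986 ≈ -48048.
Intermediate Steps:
D(Y, O) = -107
(-12970 + (-7803/8811 + 2533/(-12214)))/(D(-43, -121) + ((-4402 - 1*(-3203)) - 9775)) - 1*48049 = (-12970 + (-7803/8811 + 2533/(-12214)))/(-107 + ((-4402 - 1*(-3203)) - 9775)) - 1*48049 = (-12970 + (-7803*1/8811 + 2533*(-1/12214)))/(-107 + ((-4402 + 3203) - 9775)) - 48049 = (-12970 + (-867/979 - 2533/12214))/(-107 + (-1199 - 9775)) - 48049 = (-12970 - 13069345/11957506)/(-107 - 10974) - 48049 = -155101922165/11957506/(-11081) - 48049 = -155101922165/11957506*(-1/11081) - 48049 = 155101922165/132501123986 - 48049 = -6366391404481149/132501123986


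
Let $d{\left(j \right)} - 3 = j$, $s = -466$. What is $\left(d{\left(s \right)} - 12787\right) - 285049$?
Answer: $-298299$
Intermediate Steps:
$d{\left(j \right)} = 3 + j$
$\left(d{\left(s \right)} - 12787\right) - 285049 = \left(\left(3 - 466\right) - 12787\right) - 285049 = \left(-463 - 12787\right) - 285049 = -13250 - 285049 = -298299$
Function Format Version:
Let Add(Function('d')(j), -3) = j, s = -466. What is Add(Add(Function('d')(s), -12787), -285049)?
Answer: -298299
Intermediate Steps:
Function('d')(j) = Add(3, j)
Add(Add(Function('d')(s), -12787), -285049) = Add(Add(Add(3, -466), -12787), -285049) = Add(Add(-463, -12787), -285049) = Add(-13250, -285049) = -298299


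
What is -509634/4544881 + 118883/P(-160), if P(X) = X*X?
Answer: 527262457523/116348953600 ≈ 4.5317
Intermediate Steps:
P(X) = X**2
-509634/4544881 + 118883/P(-160) = -509634/4544881 + 118883/((-160)**2) = -509634*1/4544881 + 118883/25600 = -509634/4544881 + 118883*(1/25600) = -509634/4544881 + 118883/25600 = 527262457523/116348953600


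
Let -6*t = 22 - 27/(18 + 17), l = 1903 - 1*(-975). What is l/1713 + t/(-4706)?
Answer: 948495013/564296460 ≈ 1.6808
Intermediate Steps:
l = 2878 (l = 1903 + 975 = 2878)
t = -743/210 (t = -(22 - 27/(18 + 17))/6 = -(22 - 27/35)/6 = -⅙*743/35 = -743/210 ≈ -3.5381)
l/1713 + t/(-4706) = 2878/1713 - 743/210/(-4706) = 2878*(1/1713) - 743/210*(-1/4706) = 2878/1713 + 743/988260 = 948495013/564296460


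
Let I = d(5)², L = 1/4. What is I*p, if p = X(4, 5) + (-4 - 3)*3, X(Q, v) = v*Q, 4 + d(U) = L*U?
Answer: -121/16 ≈ -7.5625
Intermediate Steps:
L = ¼ ≈ 0.25000
d(U) = -4 + U/4
X(Q, v) = Q*v
I = 121/16 (I = (-4 + (¼)*5)² = (-4 + 5/4)² = (-11/4)² = 121/16 ≈ 7.5625)
p = -1 (p = 4*5 + (-4 - 3)*3 = 20 - 7*3 = 20 - 21 = -1)
I*p = (121/16)*(-1) = -121/16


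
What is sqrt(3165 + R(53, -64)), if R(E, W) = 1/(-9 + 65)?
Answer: 421*sqrt(14)/28 ≈ 56.258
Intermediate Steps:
R(E, W) = 1/56
sqrt(3165 + R(53, -64)) = sqrt(3165 + 1/56) = sqrt(177241/56) = 421*sqrt(14)/28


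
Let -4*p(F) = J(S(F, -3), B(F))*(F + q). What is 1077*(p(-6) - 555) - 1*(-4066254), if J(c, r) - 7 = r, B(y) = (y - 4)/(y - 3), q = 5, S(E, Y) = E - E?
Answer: 41648435/12 ≈ 3.4707e+6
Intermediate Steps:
S(E, Y) = 0
B(y) = (-4 + y)/(-3 + y)
J(c, r) = 7 + r
p(F) = -(5 + F)*(7 + (-4 + F)/(-3 + F))/4 (p(F) = -(7 + (-4 + F)/(-3 + F))*(F + 5)/4 = -(7 + (-4 + F)/(-3 + F))*(5 + F)/4 = -(5 + F)*(7 + (-4 + F)/(-3 + F))/4)
1077*(p(-6) - 555) - 1*(-4066254) = 1077*(-(-25 + 8*(-6))*(5 - 6)/(-12 + 4*(-6)) - 555) - 1*(-4066254) = 1077*(-1*(-25 - 48)*(-1)/(-12 - 24) - 555) + 4066254 = 1077*(-1*(-73)*(-1)/(-36) - 555) + 4066254 = 1077*(-1*(-1/36)*(-73)*(-1) - 555) + 4066254 = 1077*(73/36 - 555) + 4066254 = 1077*(-19907/36) + 4066254 = -7146613/12 + 4066254 = 41648435/12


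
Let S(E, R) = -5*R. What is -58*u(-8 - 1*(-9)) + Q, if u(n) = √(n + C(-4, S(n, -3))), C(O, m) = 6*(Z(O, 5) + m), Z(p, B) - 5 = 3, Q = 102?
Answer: 102 - 58*√139 ≈ -581.81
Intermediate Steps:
Z(p, B) = 8 (Z(p, B) = 5 + 3 = 8)
C(O, m) = 48 + 6*m (C(O, m) = 6*(8 + m) = 48 + 6*m)
u(n) = √(138 + n) (u(n) = √(n + (48 + 6*(-5*(-3)))) = √(n + (48 + 6*15)) = √(n + (48 + 90)) = √(n + 138) = √(138 + n))
-58*u(-8 - 1*(-9)) + Q = -58*√(138 + (-8 - 1*(-9))) + 102 = -58*√(138 + (-8 + 9)) + 102 = -58*√(138 + 1) + 102 = -58*√139 + 102 = 102 - 58*√139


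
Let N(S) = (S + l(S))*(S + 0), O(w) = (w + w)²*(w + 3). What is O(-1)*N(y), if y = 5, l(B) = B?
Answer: 400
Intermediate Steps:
O(w) = 4*w²*(3 + w) (O(w) = (2*w)²*(3 + w) = (4*w²)*(3 + w) = 4*w²*(3 + w))
N(S) = 2*S² (N(S) = (S + S)*(S + 0) = (2*S)*S = 2*S²)
O(-1)*N(y) = (4*(-1)²*(3 - 1))*(2*5²) = (4*1*2)*(2*25) = 8*50 = 400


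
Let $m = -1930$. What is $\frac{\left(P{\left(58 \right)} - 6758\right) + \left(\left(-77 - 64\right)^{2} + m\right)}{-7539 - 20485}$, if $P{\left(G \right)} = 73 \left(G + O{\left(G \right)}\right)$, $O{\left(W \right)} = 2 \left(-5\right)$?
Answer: $- \frac{14697}{28024} \approx -0.52444$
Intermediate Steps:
$O{\left(W \right)} = -10$
$P{\left(G \right)} = -730 + 73 G$ ($P{\left(G \right)} = 73 \left(G - 10\right) = 73 \left(-10 + G\right) = -730 + 73 G$)
$\frac{\left(P{\left(58 \right)} - 6758\right) + \left(\left(-77 - 64\right)^{2} + m\right)}{-7539 - 20485} = \frac{\left(\left(-730 + 73 \cdot 58\right) - 6758\right) - \left(1930 - \left(-77 - 64\right)^{2}\right)}{-7539 - 20485} = \frac{\left(\left(-730 + 4234\right) - 6758\right) - \left(1930 - \left(-141\right)^{2}\right)}{-28024} = \left(\left(3504 - 6758\right) + \left(19881 - 1930\right)\right) \left(- \frac{1}{28024}\right) = \left(-3254 + 17951\right) \left(- \frac{1}{28024}\right) = 14697 \left(- \frac{1}{28024}\right) = - \frac{14697}{28024}$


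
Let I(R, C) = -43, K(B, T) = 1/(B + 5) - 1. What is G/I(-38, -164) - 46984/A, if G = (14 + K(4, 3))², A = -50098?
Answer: -266959640/87245667 ≈ -3.0599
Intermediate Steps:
K(B, T) = -1 + 1/(5 + B) (K(B, T) = 1/(5 + B) - 1 = -1 + 1/(5 + B))
G = 13924/81 (G = (14 + (-4 - 1*4)/(5 + 4))² = (14 + (-4 - 4)/9)² = (14 + (⅑)*(-8))² = (14 - 8/9)² = (118/9)² = 13924/81 ≈ 171.90)
G/I(-38, -164) - 46984/A = (13924/81)/(-43) - 46984/(-50098) = (13924/81)*(-1/43) - 46984*(-1/50098) = -13924/3483 + 23492/25049 = -266959640/87245667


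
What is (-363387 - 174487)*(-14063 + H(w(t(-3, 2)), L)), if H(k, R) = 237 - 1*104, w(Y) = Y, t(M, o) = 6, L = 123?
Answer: 7492584820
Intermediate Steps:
H(k, R) = 133 (H(k, R) = 237 - 104 = 133)
(-363387 - 174487)*(-14063 + H(w(t(-3, 2)), L)) = (-363387 - 174487)*(-14063 + 133) = -537874*(-13930) = 7492584820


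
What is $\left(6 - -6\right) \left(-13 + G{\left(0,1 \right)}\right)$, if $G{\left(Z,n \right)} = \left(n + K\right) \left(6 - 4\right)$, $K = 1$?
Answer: $-108$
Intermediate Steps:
$G{\left(Z,n \right)} = 2 + 2 n$ ($G{\left(Z,n \right)} = \left(n + 1\right) \left(6 - 4\right) = \left(1 + n\right) 2 = 2 + 2 n$)
$\left(6 - -6\right) \left(-13 + G{\left(0,1 \right)}\right) = \left(6 - -6\right) \left(-13 + \left(2 + 2 \cdot 1\right)\right) = \left(6 + 6\right) \left(-13 + \left(2 + 2\right)\right) = 12 \left(-13 + 4\right) = 12 \left(-9\right) = -108$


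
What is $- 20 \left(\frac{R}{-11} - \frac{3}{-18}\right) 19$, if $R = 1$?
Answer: $- \frac{950}{33} \approx -28.788$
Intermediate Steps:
$- 20 \left(\frac{R}{-11} - \frac{3}{-18}\right) 19 = - 20 \left(1 \frac{1}{-11} - \frac{3}{-18}\right) 19 = - 20 \left(1 \left(- \frac{1}{11}\right) - - \frac{1}{6}\right) 19 = - 20 \left(- \frac{1}{11} + \frac{1}{6}\right) 19 = \left(-20\right) \frac{5}{66} \cdot 19 = \left(- \frac{50}{33}\right) 19 = - \frac{950}{33}$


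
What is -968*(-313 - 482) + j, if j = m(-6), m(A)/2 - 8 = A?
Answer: 769564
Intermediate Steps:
m(A) = 16 + 2*A
j = 4 (j = 16 + 2*(-6) = 16 - 12 = 4)
-968*(-313 - 482) + j = -968*(-313 - 482) + 4 = -968*(-795) + 4 = 769560 + 4 = 769564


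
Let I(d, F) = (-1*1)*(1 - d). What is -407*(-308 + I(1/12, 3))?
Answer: 1508749/12 ≈ 1.2573e+5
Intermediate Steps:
I(d, F) = -1 + d (I(d, F) = -(1 - d) = -1 + d)
-407*(-308 + I(1/12, 3)) = -407*(-308 + (-1 + 1/12)) = -407*(-308 - 11/12) = -407*(-3707/12) = 1508749/12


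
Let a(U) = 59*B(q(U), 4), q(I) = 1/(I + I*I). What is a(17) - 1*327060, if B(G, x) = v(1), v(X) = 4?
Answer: -326824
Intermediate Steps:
q(I) = 1/(I + I²)
B(G, x) = 4
a(U) = 236 (a(U) = 59*4 = 236)
a(17) - 1*327060 = 236 - 1*327060 = 236 - 327060 = -326824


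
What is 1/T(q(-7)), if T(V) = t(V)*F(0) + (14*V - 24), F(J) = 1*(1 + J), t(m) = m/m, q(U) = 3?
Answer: 1/19 ≈ 0.052632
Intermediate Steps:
t(m) = 1
F(J) = 1 + J
T(V) = -23 + 14*V (T(V) = 1*(1 + 0) + (14*V - 24) = 1*1 + (-24 + 14*V) = 1 + (-24 + 14*V) = -23 + 14*V)
1/T(q(-7)) = 1/(-23 + 14*3) = 1/(-23 + 42) = 1/19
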